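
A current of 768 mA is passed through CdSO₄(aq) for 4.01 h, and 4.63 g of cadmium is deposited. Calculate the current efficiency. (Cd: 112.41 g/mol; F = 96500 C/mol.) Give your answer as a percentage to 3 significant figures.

Q = 0.768 × 14436 = 11090 C
n(e⁻) = 11090 / 96500 = 0.1149 mol
Cd²⁺ + 2e⁻ → Cd, so theoretical n(Cd) = 0.05745 mol → 6.458 g
Efficiency = 4.63 / 6.458 = 0.7169 = 71.7%

71.7%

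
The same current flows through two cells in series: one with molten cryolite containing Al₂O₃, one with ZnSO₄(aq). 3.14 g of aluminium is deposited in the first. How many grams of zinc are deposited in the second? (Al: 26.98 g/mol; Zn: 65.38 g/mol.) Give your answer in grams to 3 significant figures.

n(Al) = 3.14 / 26.98 = 0.1164 mol
Al³⁺ + 3e⁻ → Al, so n(e⁻) = 3 × 0.1164 = 0.3492 mol
The cells are in series, so the same charge (and hence the same n(e⁻) = 0.3492 mol) passes through both.
Zn²⁺ + 2e⁻ → Zn, so n(Zn) = 0.3492 / 2 = 0.1746 mol
m(Zn) = 0.1746 × 65.38 = 11.4 g

11.4 g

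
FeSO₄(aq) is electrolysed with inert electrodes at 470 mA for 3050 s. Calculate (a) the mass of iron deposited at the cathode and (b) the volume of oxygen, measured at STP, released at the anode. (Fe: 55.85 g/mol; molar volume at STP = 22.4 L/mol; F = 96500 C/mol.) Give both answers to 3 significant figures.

Q = 0.470 × 3050 = 1434 C; n(e⁻) = 1434 / 96500 = 0.01486 mol
Cathode: Fe²⁺ + 2e⁻ → Fe → n(Fe) = 0.01486/2 = 0.007430 mol → 0.415 g
Anode: 2H₂O → O₂ + 4H⁺ + 4e⁻ → n(O₂) = 0.01486/4 = 0.003715 mol → 0.0832 L

0.415 g Fe; 0.0832 L O₂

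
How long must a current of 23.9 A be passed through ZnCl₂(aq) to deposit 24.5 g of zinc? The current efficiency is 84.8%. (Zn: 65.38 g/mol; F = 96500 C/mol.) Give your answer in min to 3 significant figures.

59.5 min

n(Zn) = 24.5 / 65.38 = 0.3747 mol
Zn²⁺ + 2e⁻ → Zn, so n(e⁻) = 2 × 0.3747 = 0.7494 mol
Q = 0.7494 × 96500 / 0.848 = 85280 C
t = Q / I = 85280 / 23.9 = 3568 s = 59.5 min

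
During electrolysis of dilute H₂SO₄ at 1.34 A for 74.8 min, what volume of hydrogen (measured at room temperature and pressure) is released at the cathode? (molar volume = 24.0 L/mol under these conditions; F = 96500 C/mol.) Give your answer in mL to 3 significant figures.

Charge passed = 1.34 × 4488 = 6014 C
Moles of electrons = 6014 / 96500 = 0.06232 mol
2H⁺ + 2e⁻ → H₂, so n(H₂) = 0.06232 / 2 = 0.03116 mol
V = 0.03116 × 24.0 = 0.7478 L
= 748 mL

748 mL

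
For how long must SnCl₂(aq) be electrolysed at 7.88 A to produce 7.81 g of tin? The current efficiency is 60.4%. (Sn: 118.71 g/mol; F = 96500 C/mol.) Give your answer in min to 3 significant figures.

44.5 min

n(Sn) = 7.81 / 118.71 = 0.06579 mol
Sn²⁺ + 2e⁻ → Sn, so n(e⁻) = 2 × 0.06579 = 0.1316 mol
Q = 0.1316 × 96500 / 0.604 = 21030 C
t = Q / I = 21030 / 7.88 = 2669 s = 44.5 min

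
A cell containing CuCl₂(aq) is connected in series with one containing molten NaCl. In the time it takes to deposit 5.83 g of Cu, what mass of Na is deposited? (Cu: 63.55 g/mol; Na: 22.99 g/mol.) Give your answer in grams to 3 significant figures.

n(Cu) = 5.83 / 63.55 = 0.09174 mol
Cu²⁺ + 2e⁻ → Cu, so n(e⁻) = 2 × 0.09174 = 0.1835 mol
Since the cells are in series, n(e⁻) in the Na cell is also 0.1835 mol.
Na⁺ + e⁻ → Na, so n(Na) = 0.1835 mol
m(Na) = 0.1835 × 22.99 = 4.22 g

4.22 g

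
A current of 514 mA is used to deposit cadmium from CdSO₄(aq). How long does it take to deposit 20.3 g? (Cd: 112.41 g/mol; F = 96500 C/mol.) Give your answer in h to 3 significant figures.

n(Cd) = 20.3 / 112.41 = 0.1806 mol
Cd²⁺ + 2e⁻ → Cd, so n(e⁻) = 2 × 0.1806 = 0.3612 mol
Q = 0.3612 × 96500 = 34860 C
t = Q / I = 34860 / 0.514 = 67820 s = 18.8 h

18.8 h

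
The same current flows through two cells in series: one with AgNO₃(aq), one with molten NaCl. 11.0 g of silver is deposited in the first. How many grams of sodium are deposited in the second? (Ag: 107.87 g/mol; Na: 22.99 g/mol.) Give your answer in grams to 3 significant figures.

n(Ag) = 11.0 / 107.87 = 0.1020 mol
Ag⁺ + e⁻ → Ag, so n(e⁻) = 0.1020 mol
In series, the same 0.1020 mol of electrons flows through the second cell.
Na⁺ + e⁻ → Na, so n(Na) = 0.1020 mol
m(Na) = 0.1020 × 22.99 = 2.34 g

2.34 g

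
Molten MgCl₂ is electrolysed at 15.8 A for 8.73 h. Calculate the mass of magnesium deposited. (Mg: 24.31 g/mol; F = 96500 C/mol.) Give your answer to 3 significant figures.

62.5 g

Q = 15.8 A × 31428 s = 4.966×10^5 C
Moles of electrons = 4.966×10^5 / 96500 = 5.146 mol
Mg²⁺ + 2e⁻ → Mg, so n(Mg) = 5.146 / 2 = 2.573 mol
m = 2.573 × 24.31 = 62.5 g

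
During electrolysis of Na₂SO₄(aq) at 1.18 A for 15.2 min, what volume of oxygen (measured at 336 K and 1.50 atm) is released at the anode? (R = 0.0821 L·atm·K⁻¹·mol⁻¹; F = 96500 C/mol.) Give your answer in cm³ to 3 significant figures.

51.3 cm³

Q = It = 1.18 × 912 = 1076 C
n(e⁻) = Q/F = 1076/96500 = 0.01115 mol
2H₂O → O₂ + 4H⁺ + 4e⁻, so n(O₂) = 0.01115 / 4 = 0.002788 mol
V = nRT/P = 0.002788 × 0.0821 × 336 / 1.50 = 0.05127 L
= 51.3 cm³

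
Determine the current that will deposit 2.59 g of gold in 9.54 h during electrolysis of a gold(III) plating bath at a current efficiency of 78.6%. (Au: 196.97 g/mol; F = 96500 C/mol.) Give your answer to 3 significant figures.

n(Au) = 2.59 / 196.97 = 0.01315 mol
Au³⁺ + 3e⁻ → Au, so n(e⁻) = 3 × 0.01315 = 0.03945 mol
Q = 0.03945 × 96500 / 0.786 = 4843 C
I = Q / t = 4843 / 34344 s = 0.141 A

0.141 A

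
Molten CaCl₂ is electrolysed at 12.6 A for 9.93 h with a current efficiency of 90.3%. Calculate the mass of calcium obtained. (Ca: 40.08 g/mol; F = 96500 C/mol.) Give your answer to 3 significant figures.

Q = 12.6 × 35748 = 4.504×10^5 C
n(e⁻) = 4.504×10^5 / 96500 = 4.667 mol
Ca²⁺ + 2e⁻ → Ca, so theoretical m(Ca) = 2.334 × 40.08 = 93.55 g
Actual mass = 90.3% × 93.55 = 84.5 g

84.5 g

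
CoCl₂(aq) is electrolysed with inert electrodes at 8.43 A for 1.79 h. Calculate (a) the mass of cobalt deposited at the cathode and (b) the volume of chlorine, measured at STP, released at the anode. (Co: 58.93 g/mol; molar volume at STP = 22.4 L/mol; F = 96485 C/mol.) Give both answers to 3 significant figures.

Q = 8.43 × 6444 = 54320 C; n(e⁻) = 54320 / 96485 = 0.5630 mol
Cathode: Co²⁺ + 2e⁻ → Co → n(Co) = 0.5630/2 = 0.2815 mol → 16.6 g
Anode: 2Cl⁻ → Cl₂ + 2e⁻ → n(Cl₂) = 0.5630/2 = 0.2815 mol → 6.31 L

16.6 g Co; 6.31 L Cl₂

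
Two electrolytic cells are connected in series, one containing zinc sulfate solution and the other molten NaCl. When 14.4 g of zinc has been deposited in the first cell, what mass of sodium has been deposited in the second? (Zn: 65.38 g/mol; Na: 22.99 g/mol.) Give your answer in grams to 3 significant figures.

10.1 g

n(Zn) = 14.4 / 65.38 = 0.2203 mol
Zn²⁺ + 2e⁻ → Zn, so n(e⁻) = 2 × 0.2203 = 0.4406 mol
Same current for the same time ⇒ same n(e⁻) = 0.4406 mol in both cells.
Na⁺ + e⁻ → Na, so n(Na) = 0.4406 mol
m(Na) = 0.4406 × 22.99 = 10.1 g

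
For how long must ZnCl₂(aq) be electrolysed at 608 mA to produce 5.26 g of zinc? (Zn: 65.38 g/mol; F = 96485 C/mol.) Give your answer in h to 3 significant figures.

7.09 h

n(Zn) = 5.26 / 65.38 = 0.08045 mol
Zn²⁺ + 2e⁻ → Zn, so n(e⁻) = 2 × 0.08045 = 0.1609 mol
Q = 0.1609 × 96485 = 15520 C
t = Q / I = 15520 / 0.608 = 25530 s = 7.09 h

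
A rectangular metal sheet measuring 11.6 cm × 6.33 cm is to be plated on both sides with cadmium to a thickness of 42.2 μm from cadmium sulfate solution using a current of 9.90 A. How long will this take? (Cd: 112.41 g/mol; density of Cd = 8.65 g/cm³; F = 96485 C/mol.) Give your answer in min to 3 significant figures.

Plated area = 2 × 11.6 × 6.33 = 146.9 cm²
Volume = 146.9 × 42.2×10⁻⁴ cm = 0.6199 cm³
m(Cd) = 0.6199 × 8.65 = 5.362 g
n(Cd) = 5.362 / 112.41 = 0.04770 mol; n(e⁻) = 2 × 0.04770 = 0.09540 mol
Q = 0.09540 × 96485 = 9205 C
t = 9205 / 9.90 = 929.8 s = 15.5 min

15.5 min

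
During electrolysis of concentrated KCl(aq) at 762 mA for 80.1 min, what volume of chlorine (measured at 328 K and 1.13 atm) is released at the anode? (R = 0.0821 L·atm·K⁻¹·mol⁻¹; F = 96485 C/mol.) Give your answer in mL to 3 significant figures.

Q = 0.762 A × 4806 s = 3662 C
n(e⁻) = Q/F = 3662/96485 = 0.03795 mol
2Cl⁻ → Cl₂ + 2e⁻, so n(Cl₂) = 0.03795 / 2 = 0.01898 mol
V = nRT/P = 0.01898 × 0.0821 × 328 / 1.13 = 0.4523 L
= 452 mL

452 mL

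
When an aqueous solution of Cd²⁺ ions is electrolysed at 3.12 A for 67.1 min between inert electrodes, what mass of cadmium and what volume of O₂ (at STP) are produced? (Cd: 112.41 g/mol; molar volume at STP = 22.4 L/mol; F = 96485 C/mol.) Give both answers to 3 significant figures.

Q = 3.12 × 4026 = 12560 C; n(e⁻) = 12560 / 96485 = 0.1302 mol
Cathode: Cd²⁺ + 2e⁻ → Cd → n(Cd) = 0.1302/2 = 0.06510 mol → 7.32 g
Anode: 2H₂O → O₂ + 4H⁺ + 4e⁻ → n(O₂) = 0.1302/4 = 0.03255 mol → 0.729 L

7.32 g Cd; 0.729 L O₂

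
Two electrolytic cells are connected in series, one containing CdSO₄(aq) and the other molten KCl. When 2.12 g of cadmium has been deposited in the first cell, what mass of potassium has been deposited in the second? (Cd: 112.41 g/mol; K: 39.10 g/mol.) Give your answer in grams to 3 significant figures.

n(Cd) = 2.12 / 112.41 = 0.01886 mol
Cd²⁺ + 2e⁻ → Cd, so n(e⁻) = 2 × 0.01886 = 0.03772 mol
The cells are in series, so the same charge (and hence the same n(e⁻) = 0.03772 mol) passes through both.
K⁺ + e⁻ → K, so n(K) = 0.03772 mol
m(K) = 0.03772 × 39.10 = 1.47 g

1.47 g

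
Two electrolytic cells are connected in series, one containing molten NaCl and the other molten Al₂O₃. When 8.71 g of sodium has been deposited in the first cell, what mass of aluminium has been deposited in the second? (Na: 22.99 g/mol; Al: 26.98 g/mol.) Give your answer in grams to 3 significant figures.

n(Na) = 8.71 / 22.99 = 0.3789 mol
Na⁺ + e⁻ → Na, so n(e⁻) = 0.3789 mol
In series, the same 0.3789 mol of electrons flows through the second cell.
Al³⁺ + 3e⁻ → Al, so n(Al) = 0.3789 / 3 = 0.1263 mol
m(Al) = 0.1263 × 26.98 = 3.41 g

3.41 g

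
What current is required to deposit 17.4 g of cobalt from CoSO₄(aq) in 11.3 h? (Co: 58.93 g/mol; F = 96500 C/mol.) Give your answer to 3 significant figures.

1.40 A

n(Co) = 17.4 / 58.93 = 0.2953 mol
Co²⁺ + 2e⁻ → Co, so n(e⁻) = 2 × 0.2953 = 0.5906 mol
Q = 0.5906 × 96500 = 56990 C
I = Q / t = 56990 / 40680 s = 1.40 A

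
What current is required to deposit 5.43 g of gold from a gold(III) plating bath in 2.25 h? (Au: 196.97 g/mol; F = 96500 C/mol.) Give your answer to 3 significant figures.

n(Au) = 5.43 / 196.97 = 0.02757 mol
Au³⁺ + 3e⁻ → Au, so n(e⁻) = 3 × 0.02757 = 0.08271 mol
Q = 0.08271 × 96500 = 7982 C
I = Q / t = 7982 / 8100 s = 0.985 A

0.985 A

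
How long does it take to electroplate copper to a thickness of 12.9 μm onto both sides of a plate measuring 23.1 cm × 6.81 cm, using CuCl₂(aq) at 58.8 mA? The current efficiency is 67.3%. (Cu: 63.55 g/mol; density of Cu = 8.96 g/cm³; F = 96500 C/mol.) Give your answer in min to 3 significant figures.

Plated area = 2 × 23.1 × 6.81 = 314.6 cm²
Volume = 314.6 × 12.9×10⁻⁴ cm = 0.4058 cm³
m(Cu) = 0.4058 × 8.96 = 3.636 g
n(Cu) = 3.636 / 63.55 = 0.05721 mol; n(e⁻) = 2 × 0.05721 = 0.1144 mol
Q = 0.1144 × 96500 / 0.673 = 16400 C
t = 16400 / 0.0588 = 2.789×10^5 s = 4650 min

4650 min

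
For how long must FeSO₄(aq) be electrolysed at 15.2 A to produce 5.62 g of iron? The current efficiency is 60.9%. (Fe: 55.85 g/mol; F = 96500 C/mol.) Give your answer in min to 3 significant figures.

n(Fe) = 5.62 / 55.85 = 0.1006 mol
Fe²⁺ + 2e⁻ → Fe, so n(e⁻) = 2 × 0.1006 = 0.2012 mol
Q = 0.2012 × 96500 / 0.609 = 31880 C
t = Q / I = 31880 / 15.2 = 2097 s = 35.0 min

35.0 min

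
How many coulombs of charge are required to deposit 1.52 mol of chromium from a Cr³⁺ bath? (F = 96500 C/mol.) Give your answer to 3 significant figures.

4.40×10^5 C

Cr³⁺ + 3e⁻ → Cr, so n(e⁻) = 3 × 1.52 = 4.560 mol
Q = 4.560 × 96500 = 4.400×10^5 C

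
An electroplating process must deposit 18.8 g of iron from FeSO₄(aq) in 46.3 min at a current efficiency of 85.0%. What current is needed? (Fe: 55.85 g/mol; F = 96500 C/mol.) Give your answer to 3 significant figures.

n(Fe) = 18.8 / 55.85 = 0.3366 mol
Fe²⁺ + 2e⁻ → Fe, so n(e⁻) = 2 × 0.3366 = 0.6732 mol
Q = 0.6732 × 96500 / 0.850 = 76430 C
I = Q / t = 76430 / 2778 s = 27.5 A

27.5 A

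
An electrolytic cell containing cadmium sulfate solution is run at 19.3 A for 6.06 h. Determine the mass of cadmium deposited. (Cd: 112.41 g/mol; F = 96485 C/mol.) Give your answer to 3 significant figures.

Q = It = 19.3 × 21816 = 4.210×10^5 C
n(e⁻) = 4.210×10^5 / 96485 = 4.363 mol
Cd²⁺ + 2e⁻ → Cd, so n(Cd) = 4.363 / 2 = 2.182 mol
m = 2.182 × 112.41 = 245 g

245 g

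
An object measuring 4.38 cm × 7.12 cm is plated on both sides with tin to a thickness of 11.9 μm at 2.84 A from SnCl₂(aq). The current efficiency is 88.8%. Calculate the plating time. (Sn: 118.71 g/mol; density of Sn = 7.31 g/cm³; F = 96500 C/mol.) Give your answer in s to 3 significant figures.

350 s

Plated area = 2 × 4.38 × 7.12 = 62.37 cm²
Volume = 62.37 × 11.9×10⁻⁴ cm = 0.07422 cm³
m(Sn) = 0.07422 × 7.31 = 0.5425 g
n(Sn) = 0.5425 / 118.71 = 0.004570 mol; n(e⁻) = 2 × 0.004570 = 0.009140 mol
Q = 0.009140 × 96500 / 0.888 = 993.3 C
t = 993.3 / 2.84 = 349.8 s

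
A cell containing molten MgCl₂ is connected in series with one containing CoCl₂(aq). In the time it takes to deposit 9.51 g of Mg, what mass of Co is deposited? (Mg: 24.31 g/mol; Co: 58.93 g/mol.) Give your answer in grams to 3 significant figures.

23.1 g

n(Mg) = 9.51 / 24.31 = 0.3912 mol
Mg²⁺ + 2e⁻ → Mg, so n(e⁻) = 2 × 0.3912 = 0.7824 mol
Same current for the same time ⇒ same n(e⁻) = 0.7824 mol in both cells.
Co²⁺ + 2e⁻ → Co, so n(Co) = 0.7824 / 2 = 0.3912 mol
m(Co) = 0.3912 × 58.93 = 23.1 g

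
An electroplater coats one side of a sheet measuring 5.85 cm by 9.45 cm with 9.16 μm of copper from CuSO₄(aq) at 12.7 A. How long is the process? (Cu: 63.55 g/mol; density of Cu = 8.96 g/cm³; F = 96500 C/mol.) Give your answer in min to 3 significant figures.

Plated area = 5.85 × 9.45 = 55.28 cm²
Volume = 55.28 × 9.16×10⁻⁴ cm = 0.05064 cm³
m(Cu) = 0.05064 × 8.96 = 0.4537 g
n(Cu) = 0.4537 / 63.55 = 0.007139 mol; n(e⁻) = 2 × 0.007139 = 0.01428 mol
Q = 0.01428 × 96500 = 1378 C
t = 1378 / 12.7 = 108.5 s = 1.81 min

1.81 min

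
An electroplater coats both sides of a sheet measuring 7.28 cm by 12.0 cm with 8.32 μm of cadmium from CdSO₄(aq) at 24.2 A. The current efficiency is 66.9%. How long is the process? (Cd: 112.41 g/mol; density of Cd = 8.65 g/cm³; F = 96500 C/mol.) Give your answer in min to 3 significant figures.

2.22 min

Plated area = 2 × 7.28 × 12.0 = 174.7 cm²
Volume = 174.7 × 8.32×10⁻⁴ cm = 0.1454 cm³
m(Cd) = 0.1454 × 8.65 = 1.258 g
n(Cd) = 1.258 / 112.41 = 0.01119 mol; n(e⁻) = 2 × 0.01119 = 0.02238 mol
Q = 0.02238 × 96500 / 0.669 = 3228 C
t = 3228 / 24.2 = 133.4 s = 2.22 min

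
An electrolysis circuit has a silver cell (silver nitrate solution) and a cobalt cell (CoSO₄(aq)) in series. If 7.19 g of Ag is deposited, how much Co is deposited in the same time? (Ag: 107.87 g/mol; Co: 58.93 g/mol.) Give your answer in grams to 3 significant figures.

1.96 g

n(Ag) = 7.19 / 107.87 = 0.06665 mol
Ag⁺ + e⁻ → Ag, so n(e⁻) = 0.06665 mol
Same current for the same time ⇒ same n(e⁻) = 0.06665 mol in both cells.
Co²⁺ + 2e⁻ → Co, so n(Co) = 0.06665 / 2 = 0.03333 mol
m(Co) = 0.03333 × 58.93 = 1.96 g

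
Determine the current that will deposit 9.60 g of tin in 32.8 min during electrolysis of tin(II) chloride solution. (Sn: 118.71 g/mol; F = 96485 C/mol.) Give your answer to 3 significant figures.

n(Sn) = 9.60 / 118.71 = 0.08087 mol
Sn²⁺ + 2e⁻ → Sn, so n(e⁻) = 2 × 0.08087 = 0.1617 mol
Q = 0.1617 × 96485 = 15600 C
I = Q / t = 15600 / 1968 s = 7.93 A

7.93 A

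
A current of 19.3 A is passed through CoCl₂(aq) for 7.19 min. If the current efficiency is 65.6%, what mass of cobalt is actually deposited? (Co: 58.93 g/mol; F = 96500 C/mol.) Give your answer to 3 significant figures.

Q = 19.3 × 431.4 = 8326 C
n(e⁻) = 8326 / 96500 = 0.08628 mol
Co²⁺ + 2e⁻ → Co, so theoretical m(Co) = 0.04314 × 58.93 = 2.542 g
Actual mass = 65.6% × 2.542 = 1.67 g

1.67 g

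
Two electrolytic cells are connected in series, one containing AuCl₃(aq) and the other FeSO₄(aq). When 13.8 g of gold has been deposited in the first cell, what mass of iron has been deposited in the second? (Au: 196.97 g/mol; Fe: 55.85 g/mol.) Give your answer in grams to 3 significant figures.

n(Au) = 13.8 / 196.97 = 0.07006 mol
Au³⁺ + 3e⁻ → Au, so n(e⁻) = 3 × 0.07006 = 0.2102 mol
In series, the same 0.2102 mol of electrons flows through the second cell.
Fe²⁺ + 2e⁻ → Fe, so n(Fe) = 0.2102 / 2 = 0.1051 mol
m(Fe) = 0.1051 × 55.85 = 5.87 g

5.87 g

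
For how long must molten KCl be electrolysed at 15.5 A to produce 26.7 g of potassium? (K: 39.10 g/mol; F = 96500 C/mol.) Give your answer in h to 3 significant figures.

n(K) = 26.7 / 39.10 = 0.6829 mol
K⁺ + e⁻ → K, so n(e⁻) = 0.6829 mol
Q = 0.6829 × 96500 = 65900 C
t = Q / I = 65900 / 15.5 = 4252 s = 1.18 h

1.18 h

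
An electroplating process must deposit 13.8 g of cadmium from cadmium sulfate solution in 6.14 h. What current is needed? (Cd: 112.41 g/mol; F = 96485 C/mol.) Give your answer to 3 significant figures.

1.07 A

n(Cd) = 13.8 / 112.41 = 0.1228 mol
Cd²⁺ + 2e⁻ → Cd, so n(e⁻) = 2 × 0.1228 = 0.2456 mol
Q = 0.2456 × 96485 = 23700 C
I = Q / t = 23700 / 22104 s = 1.07 A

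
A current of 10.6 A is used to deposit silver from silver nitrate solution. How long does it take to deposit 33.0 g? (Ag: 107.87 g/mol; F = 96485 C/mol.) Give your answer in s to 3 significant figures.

2780 s

n(Ag) = 33.0 / 107.87 = 0.3059 mol
Ag⁺ + e⁻ → Ag, so n(e⁻) = 0.3059 mol
Q = 0.3059 × 96485 = 29510 C
t = Q / I = 29510 / 10.6 = 2784 s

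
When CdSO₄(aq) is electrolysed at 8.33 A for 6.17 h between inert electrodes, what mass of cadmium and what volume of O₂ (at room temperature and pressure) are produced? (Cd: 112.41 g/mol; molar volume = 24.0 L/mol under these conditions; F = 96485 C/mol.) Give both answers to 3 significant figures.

Q = 8.33 × 22212 = 1.850×10^5 C; n(e⁻) = 1.850×10^5 / 96485 = 1.917 mol
Cathode: Cd²⁺ + 2e⁻ → Cd → n(Cd) = 1.917/2 = 0.9585 mol → 108 g
Anode: 2H₂O → O₂ + 4H⁺ + 4e⁻ → n(O₂) = 1.917/4 = 0.4793 mol → 11.5 L

108 g Cd; 11.5 L O₂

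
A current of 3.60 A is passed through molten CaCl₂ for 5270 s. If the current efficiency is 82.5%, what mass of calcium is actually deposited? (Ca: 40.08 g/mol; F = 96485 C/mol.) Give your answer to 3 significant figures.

3.25 g

Q = 3.60 × 5270 = 18970 C
n(e⁻) = 18970 / 96485 = 0.1966 mol
Ca²⁺ + 2e⁻ → Ca, so theoretical m(Ca) = 0.09830 × 40.08 = 3.940 g
Actual mass = 82.5% × 3.940 = 3.25 g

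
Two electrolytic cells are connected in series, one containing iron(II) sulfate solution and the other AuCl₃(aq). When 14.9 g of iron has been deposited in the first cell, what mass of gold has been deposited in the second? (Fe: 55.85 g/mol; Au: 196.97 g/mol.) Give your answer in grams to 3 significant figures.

n(Fe) = 14.9 / 55.85 = 0.2668 mol
Fe²⁺ + 2e⁻ → Fe, so n(e⁻) = 2 × 0.2668 = 0.5336 mol
In series, the same 0.5336 mol of electrons flows through the second cell.
Au³⁺ + 3e⁻ → Au, so n(Au) = 0.5336 / 3 = 0.1779 mol
m(Au) = 0.1779 × 196.97 = 35.0 g

35.0 g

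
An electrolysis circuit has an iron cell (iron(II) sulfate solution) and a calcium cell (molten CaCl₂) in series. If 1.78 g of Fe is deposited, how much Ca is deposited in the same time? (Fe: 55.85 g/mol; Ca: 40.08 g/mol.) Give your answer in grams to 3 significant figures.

1.28 g

n(Fe) = 1.78 / 55.85 = 0.03187 mol
Fe²⁺ + 2e⁻ → Fe, so n(e⁻) = 2 × 0.03187 = 0.06374 mol
Since the cells are in series, n(e⁻) in the Ca cell is also 0.06374 mol.
Ca²⁺ + 2e⁻ → Ca, so n(Ca) = 0.06374 / 2 = 0.03187 mol
m(Ca) = 0.03187 × 40.08 = 1.28 g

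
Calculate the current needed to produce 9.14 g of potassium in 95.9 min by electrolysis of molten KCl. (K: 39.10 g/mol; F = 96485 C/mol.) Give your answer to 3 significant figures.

3.92 A

n(K) = 9.14 / 39.10 = 0.2338 mol
K⁺ + e⁻ → K, so n(e⁻) = 0.2338 mol
Q = 0.2338 × 96485 = 22560 C
I = Q / t = 22560 / 5754 s = 3.92 A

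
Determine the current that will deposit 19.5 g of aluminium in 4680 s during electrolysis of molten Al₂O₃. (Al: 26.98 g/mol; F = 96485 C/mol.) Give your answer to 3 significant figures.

n(Al) = 19.5 / 26.98 = 0.7228 mol
Al³⁺ + 3e⁻ → Al, so n(e⁻) = 3 × 0.7228 = 2.168 mol
Q = 2.168 × 96485 = 2.092×10^5 C
I = Q / t = 2.092×10^5 / 4680 s = 44.7 A

44.7 A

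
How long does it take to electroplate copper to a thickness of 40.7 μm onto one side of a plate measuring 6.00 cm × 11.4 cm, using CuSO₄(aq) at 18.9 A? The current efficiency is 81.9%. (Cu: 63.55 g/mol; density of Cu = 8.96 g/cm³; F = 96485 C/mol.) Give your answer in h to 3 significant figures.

0.136 h

Plated area = 6.00 × 11.4 = 68.40 cm²
Volume = 68.40 × 40.7×10⁻⁴ cm = 0.2784 cm³
m(Cu) = 0.2784 × 8.96 = 2.494 g
n(Cu) = 2.494 / 63.55 = 0.03924 mol; n(e⁻) = 2 × 0.03924 = 0.07848 mol
Q = 0.07848 × 96485 / 0.819 = 9246 C
t = 9246 / 18.9 = 489.2 s = 0.136 h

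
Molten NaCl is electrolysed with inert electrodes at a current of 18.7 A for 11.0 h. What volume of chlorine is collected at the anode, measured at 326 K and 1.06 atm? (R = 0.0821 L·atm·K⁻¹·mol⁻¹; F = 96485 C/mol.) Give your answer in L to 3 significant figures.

96.9 L

Q = 18.7 A × 39600 s = 7.405×10^5 C
n(e⁻) = Q/F = 7.405×10^5/96485 = 7.675 mol
2Cl⁻ → Cl₂ + 2e⁻, so n(Cl₂) = 7.675 / 2 = 3.838 mol
V = nRT/P = 3.838 × 0.0821 × 326 / 1.06 = 96.91 L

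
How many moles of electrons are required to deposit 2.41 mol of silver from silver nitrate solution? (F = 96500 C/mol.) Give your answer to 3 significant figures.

2.41 mol

Ag⁺ + e⁻ → Ag, so n(e⁻) = 1 × 2.41 = 2.410 mol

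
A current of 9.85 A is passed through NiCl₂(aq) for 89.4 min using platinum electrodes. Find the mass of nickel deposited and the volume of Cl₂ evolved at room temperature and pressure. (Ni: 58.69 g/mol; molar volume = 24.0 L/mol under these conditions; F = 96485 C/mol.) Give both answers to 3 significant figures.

16.1 g Ni; 6.57 L Cl₂

Q = 9.85 × 5364 = 52840 C; n(e⁻) = 52840 / 96485 = 0.5476 mol
Cathode: Ni²⁺ + 2e⁻ → Ni → n(Ni) = 0.5476/2 = 0.2738 mol → 16.1 g
Anode: 2Cl⁻ → Cl₂ + 2e⁻ → n(Cl₂) = 0.5476/2 = 0.2738 mol → 6.57 L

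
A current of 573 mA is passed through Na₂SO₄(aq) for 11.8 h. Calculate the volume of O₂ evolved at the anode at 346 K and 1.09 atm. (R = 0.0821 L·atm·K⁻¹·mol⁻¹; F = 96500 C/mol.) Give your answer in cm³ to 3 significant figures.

Charge passed = 0.573 × 42480 = 24340 C
n(e⁻) = Q/F = 24340/96500 = 0.2522 mol
2H₂O → O₂ + 4H⁺ + 4e⁻, so n(O₂) = 0.2522 / 4 = 0.06305 mol
V = nRT/P = 0.06305 × 0.0821 × 346 / 1.09 = 1.643 L
= 1640 cm³

1640 cm³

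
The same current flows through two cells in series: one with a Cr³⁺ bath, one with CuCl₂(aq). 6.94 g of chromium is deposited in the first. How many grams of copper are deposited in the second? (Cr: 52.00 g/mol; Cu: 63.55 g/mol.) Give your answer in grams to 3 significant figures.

n(Cr) = 6.94 / 52.00 = 0.1335 mol
Cr³⁺ + 3e⁻ → Cr, so n(e⁻) = 3 × 0.1335 = 0.4005 mol
In series, the same 0.4005 mol of electrons flows through the second cell.
Cu²⁺ + 2e⁻ → Cu, so n(Cu) = 0.4005 / 2 = 0.2003 mol
m(Cu) = 0.2003 × 63.55 = 12.7 g

12.7 g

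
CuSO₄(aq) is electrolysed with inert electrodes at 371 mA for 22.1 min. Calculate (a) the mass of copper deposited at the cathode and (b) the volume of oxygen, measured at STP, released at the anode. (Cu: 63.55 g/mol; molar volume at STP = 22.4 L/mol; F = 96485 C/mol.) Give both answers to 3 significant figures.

Q = 0.371 × 1326 = 491.9 C; n(e⁻) = 491.9 / 96485 = 0.005098 mol
Cathode: Cu²⁺ + 2e⁻ → Cu → n(Cu) = 0.005098/2 = 0.002549 mol → 0.162 g
Anode: 2H₂O → O₂ + 4H⁺ + 4e⁻ → n(O₂) = 0.005098/4 = 0.001275 mol → 0.0286 L

0.162 g Cu; 0.0286 L O₂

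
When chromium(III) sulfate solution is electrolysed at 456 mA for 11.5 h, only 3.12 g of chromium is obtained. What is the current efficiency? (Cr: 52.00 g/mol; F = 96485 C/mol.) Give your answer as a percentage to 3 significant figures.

Q = 0.456 × 41400 = 18880 C
n(e⁻) = 18880 / 96485 = 0.1957 mol
Cr³⁺ + 3e⁻ → Cr, so theoretical n(Cr) = 0.06523 mol → 3.392 g
Efficiency = 3.12 / 3.392 = 0.9198 = 92.0%

92.0%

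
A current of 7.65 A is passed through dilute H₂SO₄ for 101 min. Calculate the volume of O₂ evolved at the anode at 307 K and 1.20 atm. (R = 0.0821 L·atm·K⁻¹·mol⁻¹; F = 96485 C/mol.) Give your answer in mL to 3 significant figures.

Q = 7.65 A × 6060 s = 46360 C
Moles of electrons = 46360 / 96485 = 0.4805 mol
2H₂O → O₂ + 4H⁺ + 4e⁻, so n(O₂) = 0.4805 / 4 = 0.1201 mol
V = nRT/P = 0.1201 × 0.0821 × 307 / 1.20 = 2.523 L
= 2520 mL

2520 mL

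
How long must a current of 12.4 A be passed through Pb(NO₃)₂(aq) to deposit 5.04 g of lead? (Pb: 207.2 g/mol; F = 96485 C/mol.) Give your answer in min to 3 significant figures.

6.31 min

n(Pb) = 5.04 / 207.2 = 0.02432 mol
Pb²⁺ + 2e⁻ → Pb, so n(e⁻) = 2 × 0.02432 = 0.04864 mol
Q = 0.04864 × 96485 = 4693 C
t = Q / I = 4693 / 12.4 = 378.5 s = 6.31 min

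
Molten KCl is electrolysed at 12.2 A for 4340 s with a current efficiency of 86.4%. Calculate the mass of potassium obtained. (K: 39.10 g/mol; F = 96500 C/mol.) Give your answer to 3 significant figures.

Q = 12.2 × 4340 = 52950 C
n(e⁻) = 52950 / 96500 = 0.5487 mol
K⁺ + e⁻ → K, so theoretical m(K) = 0.5487 × 39.10 = 21.45 g
Actual mass = 86.4% × 21.45 = 18.5 g

18.5 g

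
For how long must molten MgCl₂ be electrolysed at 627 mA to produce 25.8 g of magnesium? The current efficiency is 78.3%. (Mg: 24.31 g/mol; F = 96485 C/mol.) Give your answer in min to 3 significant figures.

n(Mg) = 25.8 / 24.31 = 1.061 mol
Mg²⁺ + 2e⁻ → Mg, so n(e⁻) = 2 × 1.061 = 2.122 mol
Q = 2.122 × 96485 / 0.783 = 2.615×10^5 C
t = Q / I = 2.615×10^5 / 0.627 = 4.171×10^5 s = 6950 min

6950 min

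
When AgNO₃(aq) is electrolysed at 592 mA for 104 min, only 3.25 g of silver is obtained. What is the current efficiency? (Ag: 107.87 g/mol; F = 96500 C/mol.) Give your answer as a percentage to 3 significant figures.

78.7%

Q = 0.592 × 6240 = 3694 C
n(e⁻) = 3694 / 96500 = 0.03828 mol
Ag⁺ + e⁻ → Ag, so theoretical n(Ag) = 0.03828 mol → 4.129 g
Efficiency = 3.25 / 4.129 = 0.7871 = 78.7%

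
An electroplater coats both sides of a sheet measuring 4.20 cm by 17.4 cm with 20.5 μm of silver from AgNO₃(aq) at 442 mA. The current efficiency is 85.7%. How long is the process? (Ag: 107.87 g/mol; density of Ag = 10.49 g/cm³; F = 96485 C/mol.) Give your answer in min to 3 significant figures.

Plated area = 2 × 4.20 × 17.4 = 146.2 cm²
Volume = 146.2 × 20.5×10⁻⁴ cm = 0.2997 cm³
m(Ag) = 0.2997 × 10.49 = 3.144 g
n(Ag) = 3.144 / 107.87 = 0.02915 mol; n(e⁻) = 0.02915 mol
Q = 0.02915 × 96485 / 0.857 = 3282 C
t = 3282 / 0.442 = 7425 s = 124 min

124 min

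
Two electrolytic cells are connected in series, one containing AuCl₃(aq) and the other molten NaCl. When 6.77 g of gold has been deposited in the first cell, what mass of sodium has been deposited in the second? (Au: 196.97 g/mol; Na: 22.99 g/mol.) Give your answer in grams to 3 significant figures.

n(Au) = 6.77 / 196.97 = 0.03437 mol
Au³⁺ + 3e⁻ → Au, so n(e⁻) = 3 × 0.03437 = 0.1031 mol
Since the cells are in series, n(e⁻) in the Na cell is also 0.1031 mol.
Na⁺ + e⁻ → Na, so n(Na) = 0.1031 mol
m(Na) = 0.1031 × 22.99 = 2.37 g

2.37 g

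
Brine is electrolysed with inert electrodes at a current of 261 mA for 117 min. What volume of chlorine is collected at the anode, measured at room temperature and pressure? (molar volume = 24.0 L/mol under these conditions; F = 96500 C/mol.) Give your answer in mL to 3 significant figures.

Charge passed = 0.261 × 7020 = 1832 C
n(e⁻) = 1832 / 96500 = 0.01898 mol
2Cl⁻ → Cl₂ + 2e⁻, so n(Cl₂) = 0.01898 / 2 = 0.009490 mol
V = 0.009490 × 24.0 = 0.2278 L
= 228 mL

228 mL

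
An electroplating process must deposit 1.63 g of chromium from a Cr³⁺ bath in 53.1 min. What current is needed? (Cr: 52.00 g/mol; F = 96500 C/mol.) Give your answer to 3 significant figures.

n(Cr) = 1.63 / 52.00 = 0.03135 mol
Cr³⁺ + 3e⁻ → Cr, so n(e⁻) = 3 × 0.03135 = 0.09405 mol
Q = 0.09405 × 96500 = 9076 C
I = Q / t = 9076 / 3186 s = 2.85 A

2.85 A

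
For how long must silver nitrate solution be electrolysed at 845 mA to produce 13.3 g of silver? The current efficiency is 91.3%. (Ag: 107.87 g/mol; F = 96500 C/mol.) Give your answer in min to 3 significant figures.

n(Ag) = 13.3 / 107.87 = 0.1233 mol
Ag⁺ + e⁻ → Ag, so n(e⁻) = 0.1233 mol
Q = 0.1233 × 96500 / 0.913 = 13030 C
t = Q / I = 13030 / 0.845 = 15420 s = 257 min

257 min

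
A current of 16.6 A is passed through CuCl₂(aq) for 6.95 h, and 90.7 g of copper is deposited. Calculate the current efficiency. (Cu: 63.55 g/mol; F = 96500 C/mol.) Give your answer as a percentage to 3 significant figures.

Q = 16.6 × 25020 = 4.153×10^5 C
n(e⁻) = 4.153×10^5 / 96500 = 4.304 mol
Cu²⁺ + 2e⁻ → Cu, so theoretical n(Cu) = 2.152 mol → 136.8 g
Efficiency = 90.7 / 136.8 = 0.6630 = 66.3%

66.3%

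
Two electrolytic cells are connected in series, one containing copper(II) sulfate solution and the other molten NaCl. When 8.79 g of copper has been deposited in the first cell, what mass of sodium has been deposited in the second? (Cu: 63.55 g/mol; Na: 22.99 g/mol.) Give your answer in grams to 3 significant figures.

6.36 g

n(Cu) = 8.79 / 63.55 = 0.1383 mol
Cu²⁺ + 2e⁻ → Cu, so n(e⁻) = 2 × 0.1383 = 0.2766 mol
Since the cells are in series, n(e⁻) in the Na cell is also 0.2766 mol.
Na⁺ + e⁻ → Na, so n(Na) = 0.2766 mol
m(Na) = 0.2766 × 22.99 = 6.36 g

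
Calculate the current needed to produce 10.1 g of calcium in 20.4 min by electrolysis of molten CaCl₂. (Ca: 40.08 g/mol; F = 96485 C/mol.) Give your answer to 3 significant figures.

n(Ca) = 10.1 / 40.08 = 0.2520 mol
Ca²⁺ + 2e⁻ → Ca, so n(e⁻) = 2 × 0.2520 = 0.5040 mol
Q = 0.5040 × 96485 = 48630 C
I = Q / t = 48630 / 1224 s = 39.7 A

39.7 A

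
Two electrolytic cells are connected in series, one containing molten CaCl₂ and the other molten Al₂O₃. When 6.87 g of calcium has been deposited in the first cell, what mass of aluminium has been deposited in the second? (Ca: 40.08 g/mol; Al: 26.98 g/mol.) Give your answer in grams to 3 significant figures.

3.08 g

n(Ca) = 6.87 / 40.08 = 0.1714 mol
Ca²⁺ + 2e⁻ → Ca, so n(e⁻) = 2 × 0.1714 = 0.3428 mol
Same current for the same time ⇒ same n(e⁻) = 0.3428 mol in both cells.
Al³⁺ + 3e⁻ → Al, so n(Al) = 0.3428 / 3 = 0.1143 mol
m(Al) = 0.1143 × 26.98 = 3.08 g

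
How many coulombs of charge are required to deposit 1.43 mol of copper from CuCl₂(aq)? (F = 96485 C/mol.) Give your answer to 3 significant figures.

Cu²⁺ + 2e⁻ → Cu, so n(e⁻) = 2 × 1.43 = 2.860 mol
Q = 2.860 × 96485 = 2.759×10^5 C

2.76×10^5 C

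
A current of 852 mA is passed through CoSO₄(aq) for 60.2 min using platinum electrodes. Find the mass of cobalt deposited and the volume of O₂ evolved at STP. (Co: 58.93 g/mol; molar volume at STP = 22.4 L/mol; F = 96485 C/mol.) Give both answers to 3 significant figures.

0.940 g Co; 0.179 L O₂

Q = 0.852 × 3612 = 3077 C; n(e⁻) = 3077 / 96485 = 0.03189 mol
Cathode: Co²⁺ + 2e⁻ → Co → n(Co) = 0.03189/2 = 0.01595 mol → 0.940 g
Anode: 2H₂O → O₂ + 4H⁺ + 4e⁻ → n(O₂) = 0.03189/4 = 0.007973 mol → 0.179 L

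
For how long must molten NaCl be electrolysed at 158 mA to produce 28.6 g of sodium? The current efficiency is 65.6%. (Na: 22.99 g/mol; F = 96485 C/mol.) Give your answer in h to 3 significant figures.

322 h

n(Na) = 28.6 / 22.99 = 1.244 mol
Na⁺ + e⁻ → Na, so n(e⁻) = 1.244 mol
Q = 1.244 × 96485 / 0.656 = 1.830×10^5 C
t = Q / I = 1.830×10^5 / 0.158 = 1.158×10^6 s = 322 h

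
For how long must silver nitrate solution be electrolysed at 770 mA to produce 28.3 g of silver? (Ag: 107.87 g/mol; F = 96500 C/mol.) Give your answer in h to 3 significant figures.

n(Ag) = 28.3 / 107.87 = 0.2624 mol
Ag⁺ + e⁻ → Ag, so n(e⁻) = 0.2624 mol
Q = 0.2624 × 96500 = 25320 C
t = Q / I = 25320 / 0.770 = 32880 s = 9.13 h

9.13 h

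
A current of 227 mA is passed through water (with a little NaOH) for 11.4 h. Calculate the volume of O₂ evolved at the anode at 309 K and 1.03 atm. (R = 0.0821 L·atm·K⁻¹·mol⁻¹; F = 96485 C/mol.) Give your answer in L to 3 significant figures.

Charge passed = 0.227 × 41040 = 9316 C
Moles of electrons = 9316 / 96485 = 0.09655 mol
2H₂O → O₂ + 4H⁺ + 4e⁻, so n(O₂) = 0.09655 / 4 = 0.02414 mol
V = nRT/P = 0.02414 × 0.0821 × 309 / 1.03 = 0.5946 L

0.595 L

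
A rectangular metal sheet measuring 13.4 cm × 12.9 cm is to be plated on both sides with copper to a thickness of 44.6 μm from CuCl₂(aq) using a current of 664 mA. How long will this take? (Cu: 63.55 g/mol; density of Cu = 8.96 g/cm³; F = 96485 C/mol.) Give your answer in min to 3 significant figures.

1050 min

Plated area = 2 × 13.4 × 12.9 = 345.7 cm²
Volume = 345.7 × 44.6×10⁻⁴ cm = 1.542 cm³
m(Cu) = 1.542 × 8.96 = 13.82 g
n(Cu) = 13.82 / 63.55 = 0.2175 mol; n(e⁻) = 2 × 0.2175 = 0.4350 mol
Q = 0.4350 × 96485 = 41970 C
t = 41970 / 0.664 = 63210 s = 1050 min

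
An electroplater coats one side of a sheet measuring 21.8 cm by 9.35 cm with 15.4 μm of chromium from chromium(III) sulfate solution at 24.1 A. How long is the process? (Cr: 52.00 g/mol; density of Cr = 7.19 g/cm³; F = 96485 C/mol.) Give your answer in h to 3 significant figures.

0.145 h

Plated area = 21.8 × 9.35 = 203.8 cm²
Volume = 203.8 × 15.4×10⁻⁴ cm = 0.3139 cm³
m(Cr) = 0.3139 × 7.19 = 2.257 g
n(Cr) = 2.257 / 52.00 = 0.04340 mol; n(e⁻) = 3 × 0.04340 = 0.1302 mol
Q = 0.1302 × 96485 = 12560 C
t = 12560 / 24.1 = 521.2 s = 0.145 h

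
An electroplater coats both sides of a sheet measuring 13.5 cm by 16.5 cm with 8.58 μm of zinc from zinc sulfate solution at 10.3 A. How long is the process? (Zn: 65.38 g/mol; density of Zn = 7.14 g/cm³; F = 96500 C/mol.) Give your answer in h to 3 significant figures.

0.217 h

Plated area = 2 × 13.5 × 16.5 = 445.5 cm²
Volume = 445.5 × 8.58×10⁻⁴ cm = 0.3822 cm³
m(Zn) = 0.3822 × 7.14 = 2.729 g
n(Zn) = 2.729 / 65.38 = 0.04174 mol; n(e⁻) = 2 × 0.04174 = 0.08348 mol
Q = 0.08348 × 96500 = 8056 C
t = 8056 / 10.3 = 782.1 s = 0.217 h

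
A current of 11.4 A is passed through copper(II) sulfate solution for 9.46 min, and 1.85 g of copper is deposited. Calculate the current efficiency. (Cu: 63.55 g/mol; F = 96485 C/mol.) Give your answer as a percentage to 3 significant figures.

Q = 11.4 × 567.6 = 6471 C
n(e⁻) = 6471 / 96485 = 0.06707 mol
Cu²⁺ + 2e⁻ → Cu, so theoretical n(Cu) = 0.03354 mol → 2.131 g
Efficiency = 1.85 / 2.131 = 0.8681 = 86.8%

86.8%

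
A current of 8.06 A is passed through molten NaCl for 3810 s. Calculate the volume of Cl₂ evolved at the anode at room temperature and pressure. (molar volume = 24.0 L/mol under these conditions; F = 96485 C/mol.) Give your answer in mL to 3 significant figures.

3820 mL

Q = 8.06 A × 3810 s = 30710 C
n(e⁻) = 30710 / 96485 = 0.3183 mol
2Cl⁻ → Cl₂ + 2e⁻, so n(Cl₂) = 0.3183 / 2 = 0.1592 mol
V = 0.1592 × 24.0 = 3.821 L
= 3820 mL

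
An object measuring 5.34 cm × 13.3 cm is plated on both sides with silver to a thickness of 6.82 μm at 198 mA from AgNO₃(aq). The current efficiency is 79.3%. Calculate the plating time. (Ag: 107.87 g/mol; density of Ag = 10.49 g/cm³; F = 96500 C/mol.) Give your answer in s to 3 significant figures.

5790 s

Plated area = 2 × 5.34 × 13.3 = 142.0 cm²
Volume = 142.0 × 6.82×10⁻⁴ cm = 0.09684 cm³
m(Ag) = 0.09684 × 10.49 = 1.016 g
n(Ag) = 1.016 / 107.87 = 0.009419 mol; n(e⁻) = 0.009419 mol
Q = 0.009419 × 96500 / 0.793 = 1146 C
t = 1146 / 0.198 = 5788 s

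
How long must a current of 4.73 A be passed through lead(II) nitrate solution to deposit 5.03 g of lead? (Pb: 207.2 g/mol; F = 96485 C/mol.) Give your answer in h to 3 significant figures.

n(Pb) = 5.03 / 207.2 = 0.02428 mol
Pb²⁺ + 2e⁻ → Pb, so n(e⁻) = 2 × 0.02428 = 0.04856 mol
Q = 0.04856 × 96485 = 4685 C
t = Q / I = 4685 / 4.73 = 990.5 s = 0.275 h

0.275 h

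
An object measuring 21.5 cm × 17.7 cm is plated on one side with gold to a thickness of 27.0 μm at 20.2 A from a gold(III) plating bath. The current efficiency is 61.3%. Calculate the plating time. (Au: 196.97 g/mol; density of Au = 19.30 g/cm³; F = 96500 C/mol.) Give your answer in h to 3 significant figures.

Plated area = 21.5 × 17.7 = 380.6 cm²
Volume = 380.6 × 27.0×10⁻⁴ cm = 1.028 cm³
m(Au) = 1.028 × 19.30 = 19.84 g
n(Au) = 19.84 / 196.97 = 0.1007 mol; n(e⁻) = 3 × 0.1007 = 0.3021 mol
Q = 0.3021 × 96500 / 0.613 = 47560 C
t = 47560 / 20.2 = 2354 s = 0.654 h

0.654 h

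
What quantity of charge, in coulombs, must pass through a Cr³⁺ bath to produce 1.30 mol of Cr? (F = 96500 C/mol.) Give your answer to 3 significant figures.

3.76×10^5 C

Cr³⁺ + 3e⁻ → Cr, so n(e⁻) = 3 × 1.30 = 3.900 mol
Q = 3.900 × 96500 = 3.764×10^5 C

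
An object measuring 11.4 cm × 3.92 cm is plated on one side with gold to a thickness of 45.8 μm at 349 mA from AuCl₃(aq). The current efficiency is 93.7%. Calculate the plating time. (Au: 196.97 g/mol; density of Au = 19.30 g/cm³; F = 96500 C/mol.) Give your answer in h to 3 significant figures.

4.93 h

Plated area = 11.4 × 3.92 = 44.69 cm²
Volume = 44.69 × 45.8×10⁻⁴ cm = 0.2047 cm³
m(Au) = 0.2047 × 19.30 = 3.951 g
n(Au) = 3.951 / 196.97 = 0.02006 mol; n(e⁻) = 3 × 0.02006 = 0.06018 mol
Q = 0.06018 × 96500 / 0.937 = 6198 C
t = 6198 / 0.349 = 17760 s = 4.93 h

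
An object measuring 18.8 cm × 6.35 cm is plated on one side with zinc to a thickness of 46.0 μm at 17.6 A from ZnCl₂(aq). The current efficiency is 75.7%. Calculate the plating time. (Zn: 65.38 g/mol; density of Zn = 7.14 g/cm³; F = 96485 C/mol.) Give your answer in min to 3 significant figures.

Plated area = 18.8 × 6.35 = 119.4 cm²
Volume = 119.4 × 46.0×10⁻⁴ cm = 0.5492 cm³
m(Zn) = 0.5492 × 7.14 = 3.921 g
n(Zn) = 3.921 / 65.38 = 0.05997 mol; n(e⁻) = 2 × 0.05997 = 0.1199 mol
Q = 0.1199 × 96485 / 0.757 = 15280 C
t = 15280 / 17.6 = 868.2 s = 14.5 min

14.5 min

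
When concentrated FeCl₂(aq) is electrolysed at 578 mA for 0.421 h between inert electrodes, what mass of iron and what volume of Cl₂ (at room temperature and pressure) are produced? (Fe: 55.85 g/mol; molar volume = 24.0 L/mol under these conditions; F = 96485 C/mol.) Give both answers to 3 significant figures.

Q = 0.578 × 1515.6 = 876.0 C; n(e⁻) = 876.0 / 96485 = 0.009079 mol
Cathode: Fe²⁺ + 2e⁻ → Fe → n(Fe) = 0.009079/2 = 0.004540 mol → 0.254 g
Anode: 2Cl⁻ → Cl₂ + 2e⁻ → n(Cl₂) = 0.009079/2 = 0.004540 mol → 0.109 L

0.254 g Fe; 0.109 L Cl₂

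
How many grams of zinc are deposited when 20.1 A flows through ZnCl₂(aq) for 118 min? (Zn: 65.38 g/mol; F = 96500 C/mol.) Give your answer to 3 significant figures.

48.2 g

Charge passed = 20.1 × 7080 = 1.423×10^5 C
n(e⁻) = Q/F = 1.423×10^5/96500 = 1.475 mol
Zn²⁺ + 2e⁻ → Zn, so n(Zn) = 1.475 / 2 = 0.7375 mol
m = 0.7375 × 65.38 = 48.2 g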